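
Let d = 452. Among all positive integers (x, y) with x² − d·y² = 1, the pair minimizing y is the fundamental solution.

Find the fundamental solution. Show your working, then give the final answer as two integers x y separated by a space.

d=452: √d = [21; 3,1,5,3,10,3,5,1,3,42] (ℓ=10, even), read p_9/q_9
i=0: a=21 ⇒ p=21, q=1
i=1: a=3 ⇒ p=64, q=3
i=2: a=1 ⇒ p=85, q=4
i=3: a=5 ⇒ p=489, q=23
i=4: a=3 ⇒ p=1552, q=73
i=5: a=10 ⇒ p=16009, q=753
i=6: a=3 ⇒ p=49579, q=2332
i=7: a=5 ⇒ p=263904, q=12413
i=8: a=1 ⇒ p=313483, q=14745
i=9: a=3 ⇒ p=1204353, q=56648
fundamental: x₁=1204353, y₁=56648  (since 1450466148609 − 452·3208995904 = 1)

1204353 56648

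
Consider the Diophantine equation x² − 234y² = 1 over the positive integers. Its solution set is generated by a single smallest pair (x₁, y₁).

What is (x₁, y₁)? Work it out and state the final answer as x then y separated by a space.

5201 340

√234 → a₀=15, period (3,2,1,2,1,2,3,30); ℓ=8 even so k=7
a_0=15:  p_0=15·1+0=15,  q_0=15·0+1=1
a_1=3:  p_1=3·15+1=46,  q_1=3·1+0=3
a_2=2:  p_2=2·46+15=107,  q_2=2·3+1=7
…
a_5=1:  p_5=1·413+153=566,  q_5=1·27+10=37
a_6=2:  p_6=2·566+413=1545,  q_6=2·37+27=101
a_7=3:  p_7=3·1545+566=5201,  q_7=3·101+37=340
(x₁, y₁) = (5201, 340);  5201² − 234·340² = 1 ✓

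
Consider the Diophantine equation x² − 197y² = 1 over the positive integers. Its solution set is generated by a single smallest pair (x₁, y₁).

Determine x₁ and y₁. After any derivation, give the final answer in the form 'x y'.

393 28

√197 → a₀=14, period (28); ℓ=1 odd so k=1
k=0  a_k=14  p_k/q_k = 14/1
k=1  a_k=28  p_k/q_k = 393/28
(x₁, y₁) = (393, 28);  393² − 197·28² = 1 ✓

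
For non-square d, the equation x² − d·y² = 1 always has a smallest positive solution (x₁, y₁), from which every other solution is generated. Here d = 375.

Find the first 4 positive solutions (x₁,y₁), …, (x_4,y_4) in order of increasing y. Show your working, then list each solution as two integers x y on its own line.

d=375: √d = [19; 2,1,2,1,5,1,2,1,2,38] (ℓ=10, even), read p_9/q_9
k=0  a_k=19  p_k/q_k = 19/1
k=1  a_k=2  p_k/q_k = 39/2
k=2  a_k=1  p_k/q_k = 58/3
…
k=4  a_k=1  p_k/q_k = 213/11
k=5  a_k=5  p_k/q_k = 1220/63
k=6  a_k=1  p_k/q_k = 1433/74
k=7  a_k=2  p_k/q_k = 4086/211
k=8  a_k=1  p_k/q_k = 5519/285
k=9  a_k=2  p_k/q_k = 15124/781
→ (15124, 781).  Check: 15124²=228735376, 375·781²=228735375, difference 1.
n=2: (15124,781)∘(15124,781) = (15124·15124+375·781·781, 15124·781+781·15124) = (457470751,23623688)
n=3: (457470751,23623688)∘(15124,781) = (15124·457470751+375·781·23623688, 15124·23623688+781·457470751) = (13837575261124,714569313843)
n=4: (13837575261124,714569313843)∘(15124,781) = (15124·13837575261124+375·781·714569313843, 15124·714569313843+781·13837575261124) = (418558976041008001,21614292581499376)

15124 781
457470751 23623688
13837575261124 714569313843
418558976041008001 21614292581499376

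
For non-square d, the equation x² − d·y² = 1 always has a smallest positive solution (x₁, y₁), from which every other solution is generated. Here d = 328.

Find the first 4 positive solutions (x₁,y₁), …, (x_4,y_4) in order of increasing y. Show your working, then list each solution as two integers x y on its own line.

163 9
53137 2934
17322499 956475
5647081537 311807916

√328 → a₀=18, period (9,36); ℓ=2 even so k=1
k=0  a_k=18  p_k/q_k = 18/1
k=1  a_k=9  p_k/q_k = 163/9
(x₁, y₁) = (163, 9);  163² − 328·9² = 1 ✓
n=2: (163,9)∘(163,9) = (163·163+328·9·9, 163·9+9·163) = (53137,2934)
n=3: (53137,2934)∘(163,9) = (163·53137+328·9·2934, 163·2934+9·53137) = (17322499,956475)
n=4: (17322499,956475)∘(163,9) = (163·17322499+328·9·956475, 163·956475+9·17322499) = (5647081537,311807916)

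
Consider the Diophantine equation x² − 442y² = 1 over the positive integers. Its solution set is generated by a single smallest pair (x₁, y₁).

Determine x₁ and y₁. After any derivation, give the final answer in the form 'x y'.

d=442: √d = [21; 42] (ℓ=1, odd), read p_1/q_1
step 0: (21, 1)  from 21·(1,0) + (0,1)
step 1: (883, 42)  from 42·(21,1) + (1,0)
→ (883, 42).  Check: 883²=779689, 442·42²=779688, difference 1.

883 42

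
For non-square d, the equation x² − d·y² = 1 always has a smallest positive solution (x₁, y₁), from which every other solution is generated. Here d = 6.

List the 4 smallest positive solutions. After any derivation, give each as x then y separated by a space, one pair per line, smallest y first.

√6 → a₀=2, period (2,4); ℓ=2 even so k=1
a_0=2:  p_0=2·1+0=2,  q_0=2·0+1=1
a_1=2:  p_1=2·2+1=5,  q_1=2·1+0=2
(x₁, y₁) = (5, 2);  5² − 6·2² = 1 ✓
n=2: (5,2)∘(5,2) = (5·5+6·2·2, 5·2+2·5) = (49,20)
n=3: (49,20)∘(5,2) = (5·49+6·2·20, 5·20+2·49) = (485,198)
n=4: (485,198)∘(5,2) = (5·485+6·2·198, 5·198+2·485) = (4801,1960)

5 2
49 20
485 198
4801 1960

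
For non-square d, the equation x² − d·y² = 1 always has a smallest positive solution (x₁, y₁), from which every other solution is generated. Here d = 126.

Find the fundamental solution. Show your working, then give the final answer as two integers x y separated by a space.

√126 → a₀=11, period (4,2,4,22); ℓ=4 even so k=3
a_0=11:  p_0=11·1+0=11,  q_0=11·0+1=1
a_1=4:  p_1=4·11+1=45,  q_1=4·1+0=4
a_2=2:  p_2=2·45+11=101,  q_2=2·4+1=9
a_3=4:  p_3=4·101+45=449,  q_3=4·9+4=40
fundamental: x₁=449, y₁=40  (since 201601 − 126·1600 = 1)

449 40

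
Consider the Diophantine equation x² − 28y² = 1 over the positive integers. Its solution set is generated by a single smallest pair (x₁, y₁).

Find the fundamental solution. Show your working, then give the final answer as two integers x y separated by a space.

127 24

√28 → a₀=5, period (3,2,3,10); ℓ=4 even so k=3
i=0: a=5 ⇒ p=5, q=1
…
i=2: a=2 ⇒ p=37, q=7
i=3: a=3 ⇒ p=127, q=24
fundamental: x₁=127, y₁=24  (since 16129 − 28·576 = 1)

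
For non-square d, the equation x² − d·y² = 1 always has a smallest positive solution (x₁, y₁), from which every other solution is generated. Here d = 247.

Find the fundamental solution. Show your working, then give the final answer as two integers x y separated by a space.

√247 = [15; 1,2,1,1,9,1,9,1,1,2,1,30, …], period ℓ=12 (even) → k=11
k=0  a_k=15  p_k/q_k = 15/1
…
k=3  a_k=1  p_k/q_k = 63/4
k=4  a_k=1  p_k/q_k = 110/7
k=5  a_k=9  p_k/q_k = 1053/67
k=6  a_k=1  p_k/q_k = 1163/74
…
k=8  a_k=1  p_k/q_k = 12683/807
k=9  a_k=1  p_k/q_k = 24203/1540
k=10  a_k=2  p_k/q_k = 61089/3887
k=11  a_k=1  p_k/q_k = 85292/5427
fundamental: x₁=85292, y₁=5427  (since 7274725264 − 247·29452329 = 1)

85292 5427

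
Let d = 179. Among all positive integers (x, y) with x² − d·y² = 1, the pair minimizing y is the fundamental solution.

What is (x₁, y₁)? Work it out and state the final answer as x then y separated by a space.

[13; 2,1,1,1,3,…,1,2,26] for √179; ℓ=14 ⇒ convergent index 13
a_0=13:  p_0=13·1+0=13,  q_0=13·0+1=1
a_1=2:  p_1=2·13+1=27,  q_1=2·1+0=2
a_2=1:  p_2=1·27+13=40,  q_2=1·2+1=3
a_3=1:  p_3=1·40+27=67,  q_3=1·3+2=5
…
a_5=3:  p_5=3·107+67=388,  q_5=3·8+5=29
a_6=5:  p_6=5·388+107=2047,  q_6=5·29+8=153
…
a_8=5:  p_8=5·26999+2047=137042,  q_8=5·2018+153=10243
…
a_12=1:  p_12=1·1013292+575167=1588459,  q_12=1·75737+42990=118727
a_13=2:  p_13=2·1588459+1013292=4190210,  q_13=2·118727+75737=313191
(x₁, y₁) = (4190210, 313191);  4190210² − 179·313191² = 1 ✓

4190210 313191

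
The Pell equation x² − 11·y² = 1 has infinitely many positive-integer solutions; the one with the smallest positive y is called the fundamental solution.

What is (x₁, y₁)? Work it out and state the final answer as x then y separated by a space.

10 3

d=11: √d = [3; 3,6] (ℓ=2, even), read p_1/q_1
a_0=3:  p_0=3·1+0=3,  q_0=3·0+1=1
a_1=3:  p_1=3·3+1=10,  q_1=3·1+0=3
(x₁, y₁) = (10, 3);  10² − 11·3² = 1 ✓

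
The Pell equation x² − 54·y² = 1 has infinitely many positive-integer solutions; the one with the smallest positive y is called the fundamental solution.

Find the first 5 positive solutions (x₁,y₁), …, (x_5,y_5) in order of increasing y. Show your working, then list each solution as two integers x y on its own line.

485 66
470449 64020
456335045 62099334
442644523201 60236289960
429364731169925 58429139161866

d=54: √d = [7; 2,1,6,1,2,14] (ℓ=6, even), read p_5/q_5
step 0: (7, 1)  from 7·(1,0) + (0,1)
step 1: (15, 2)  from 2·(7,1) + (1,0)
…
step 4: (169, 23)  from 1·(147,20) + (22,3)
step 5: (485, 66)  from 2·(169,23) + (147,20)
(x₁, y₁) = (485, 66);  485² − 54·66² = 1 ✓
(x_2, y_2) = (485·485 + 54·66·66, 485·66 + 66·485) = (470449, 64020)
(x_3, y_3) = (485·470449 + 54·66·64020, 485·64020 + 66·470449) = (456335045, 62099334)
(x_4, y_4) = (485·456335045 + 54·66·62099334, 485·62099334 + 66·456335045) = (442644523201, 60236289960)
(x_5, y_5) = (485·442644523201 + 54·66·60236289960, 485·60236289960 + 66·442644523201) = (429364731169925, 58429139161866)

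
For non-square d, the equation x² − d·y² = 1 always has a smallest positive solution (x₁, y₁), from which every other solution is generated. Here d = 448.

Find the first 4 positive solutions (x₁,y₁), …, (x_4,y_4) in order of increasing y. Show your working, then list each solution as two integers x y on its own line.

127 6
32257 1524
8193151 387090
2081028097 98319336

d=448: √d = [21; 6,42] (ℓ=2, even), read p_1/q_1
k=0  a_k=21  p_k/q_k = 21/1
k=1  a_k=6  p_k/q_k = 127/6
fundamental: x₁=127, y₁=6  (since 16129 − 448·36 = 1)
(127+6√448)^2 = 32257 + 1524√448
(127+6√448)^3 = 8193151 + 387090√448
(127+6√448)^4 = 2081028097 + 98319336√448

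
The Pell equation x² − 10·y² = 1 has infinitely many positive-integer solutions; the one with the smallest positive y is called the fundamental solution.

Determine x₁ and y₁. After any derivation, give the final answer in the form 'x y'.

[3; 6] for √10; ℓ=1 ⇒ convergent index 1
i=0: a=3 ⇒ p=3, q=1
i=1: a=6 ⇒ p=19, q=6
→ (19, 6).  Check: 19²=361, 10·6²=360, difference 1.

19 6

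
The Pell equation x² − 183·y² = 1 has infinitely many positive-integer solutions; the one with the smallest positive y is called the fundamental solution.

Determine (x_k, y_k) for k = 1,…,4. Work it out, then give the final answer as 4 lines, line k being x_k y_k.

√183 → a₀=13, period (1,1,8,1,1,26); ℓ=6 even so k=5
a_0=13:  p_0=13·1+0=13,  q_0=13·0+1=1
…
a_2=1:  p_2=1·14+13=27,  q_2=1·1+1=2
a_3=8:  p_3=8·27+14=230,  q_3=8·2+1=17
a_4=1:  p_4=1·230+27=257,  q_4=1·17+2=19
a_5=1:  p_5=1·257+230=487,  q_5=1·19+17=36
fundamental: x₁=487, y₁=36  (since 237169 − 183·1296 = 1)
(x_2, y_2) = (487·487 + 183·36·36, 487·36 + 36·487) = (474337, 35064)
(x_3, y_3) = (487·474337 + 183·36·35064, 487·35064 + 36·474337) = (462003751, 34152300)
(x_4, y_4) = (487·462003751 + 183·36·34152300, 487·34152300 + 36·462003751) = (449991179137, 33264305136)

487 36
474337 35064
462003751 34152300
449991179137 33264305136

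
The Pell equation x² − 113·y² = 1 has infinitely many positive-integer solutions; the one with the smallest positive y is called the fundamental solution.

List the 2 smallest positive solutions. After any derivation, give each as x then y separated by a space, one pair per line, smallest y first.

[10; 1,1,1,2,2,1,1,1,20] for √113; ℓ=9 ⇒ convergent index 17
step 0: (10, 1)  from 10·(1,0) + (0,1)
step 1: (11, 1)  from 1·(10,1) + (1,0)
…
step 3: (32, 3)  from 1·(21,2) + (11,1)
step 4: (85, 8)  from 2·(32,3) + (21,2)
step 5: (202, 19)  from 2·(85,8) + (32,3)
…
step 7: (489, 46)  from 1·(287,27) + (202,19)
step 8: (776, 73)  from 1·(489,46) + (287,27)
step 9: (16009, 1506)  from 20·(776,73) + (489,46)
…
step 11: (32794, 3085)  from 1·(16785,1579) + (16009,1506)
…
step 14: (313483, 29490)  from 2·(131952,12413) + (49579,4664)
step 15: (445435, 41903)  from 1·(313483,29490) + (131952,12413)
step 16: (758918, 71393)  from 1·(445435,41903) + (313483,29490)
step 17: (1204353, 113296)  from 1·(758918,71393) + (445435,41903)
fundamental: x₁=1204353, y₁=113296  (since 1450466148609 − 113·12835983616 = 1)
(x_2, y_2) = (1204353·1204353 + 113·113296·113296, 1204353·113296 + 113296·1204353) = (2900932297217, 272896754976)

1204353 113296
2900932297217 272896754976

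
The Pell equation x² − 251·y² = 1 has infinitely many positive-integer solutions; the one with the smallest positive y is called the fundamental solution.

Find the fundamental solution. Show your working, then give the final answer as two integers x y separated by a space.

d=251: √d = [15; 1,5,2,1,2,…,5,1,30] (ℓ=14, even), read p_13/q_13
a_0=15:  p_0=15·1+0=15,  q_0=15·0+1=1
…
a_11=2:  p_11=2·212692+151649=577033,  q_11=2·13425+9572=36422
a_12=5:  p_12=5·577033+212692=3097857,  q_12=5·36422+13425=195535
a_13=1:  p_13=1·3097857+577033=3674890,  q_13=1·195535+36422=231957
fundamental: x₁=3674890, y₁=231957  (since 13504816512100 − 251·53804049849 = 1)

3674890 231957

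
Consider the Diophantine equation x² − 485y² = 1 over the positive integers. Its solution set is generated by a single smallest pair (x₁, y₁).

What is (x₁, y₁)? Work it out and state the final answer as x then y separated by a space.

d=485: √d = [22; 44] (ℓ=1, odd), read p_1/q_1
i=0: a=22 ⇒ p=22, q=1
i=1: a=44 ⇒ p=969, q=44
(x₁, y₁) = (969, 44);  969² − 485·44² = 1 ✓

969 44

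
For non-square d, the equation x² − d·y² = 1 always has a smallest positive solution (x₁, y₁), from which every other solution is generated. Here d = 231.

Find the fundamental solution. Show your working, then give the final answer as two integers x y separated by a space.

76 5

[15; 5,30] for √231; ℓ=2 ⇒ convergent index 1
i=0: a=15 ⇒ p=15, q=1
i=1: a=5 ⇒ p=76, q=5
(x₁, y₁) = (76, 5);  76² − 231·5² = 1 ✓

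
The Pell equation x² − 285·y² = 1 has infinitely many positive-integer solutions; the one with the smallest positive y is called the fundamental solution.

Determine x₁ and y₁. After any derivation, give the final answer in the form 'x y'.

2431 144

√285 = [16; 1,7,2,7,1,32, …], period ℓ=6 (even) → k=5
step 0: (16, 1)  from 16·(1,0) + (0,1)
step 1: (17, 1)  from 1·(16,1) + (1,0)
step 2: (135, 8)  from 7·(17,1) + (16,1)
…
step 4: (2144, 127)  from 7·(287,17) + (135,8)
step 5: (2431, 144)  from 1·(2144,127) + (287,17)
fundamental: x₁=2431, y₁=144  (since 5909761 − 285·20736 = 1)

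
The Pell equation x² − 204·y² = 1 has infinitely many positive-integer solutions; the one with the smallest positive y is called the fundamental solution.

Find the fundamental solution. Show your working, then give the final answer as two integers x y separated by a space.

d=204: √d = [14; 3,1,1,6,1,1,3,28] (ℓ=8, even), read p_7/q_7
i=0: a=14 ⇒ p=14, q=1
i=1: a=3 ⇒ p=43, q=3
i=2: a=1 ⇒ p=57, q=4
i=3: a=1 ⇒ p=100, q=7
i=4: a=6 ⇒ p=657, q=46
i=5: a=1 ⇒ p=757, q=53
i=6: a=1 ⇒ p=1414, q=99
i=7: a=3 ⇒ p=4999, q=350
(x₁, y₁) = (4999, 350);  4999² − 204·350² = 1 ✓

4999 350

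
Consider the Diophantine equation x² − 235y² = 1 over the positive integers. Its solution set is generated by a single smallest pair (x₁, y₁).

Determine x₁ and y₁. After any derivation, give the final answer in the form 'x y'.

√235 = [15; 3,30, …], period ℓ=2 (even) → k=1
i=0: a=15 ⇒ p=15, q=1
i=1: a=3 ⇒ p=46, q=3
→ (46, 3).  Check: 46²=2116, 235·3²=2115, difference 1.

46 3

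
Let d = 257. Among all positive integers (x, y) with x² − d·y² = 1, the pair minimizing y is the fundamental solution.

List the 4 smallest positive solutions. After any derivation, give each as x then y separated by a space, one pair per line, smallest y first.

513 32
526337 32832
540021249 33685600
554061275137 34561392768

d=257: √d = [16; 32] (ℓ=1, odd), read p_1/q_1
k=0  a_k=16  p_k/q_k = 16/1
k=1  a_k=32  p_k/q_k = 513/32
fundamental: x₁=513, y₁=32  (since 263169 − 257·1024 = 1)
k=2:  x_2 = 513·513+257·32·32 = 526337,  y_2 = 513·32+32·513 = 32832
k=3:  x_3 = 513·526337+257·32·32832 = 540021249,  y_3 = 513·32832+32·526337 = 33685600
k=4:  x_4 = 513·540021249+257·32·33685600 = 554061275137,  y_4 = 513·33685600+32·540021249 = 34561392768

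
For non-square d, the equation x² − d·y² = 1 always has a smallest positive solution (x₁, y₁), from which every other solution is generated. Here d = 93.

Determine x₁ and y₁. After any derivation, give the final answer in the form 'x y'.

√93 → a₀=9, period (1,1,1,4,6,4,1,1,1,18); ℓ=10 even so k=9
a_0=9:  p_0=9·1+0=9,  q_0=9·0+1=1
…
a_8=1:  p_8=1·4330+3491=7821,  q_8=1·449+362=811
a_9=1:  p_9=1·7821+4330=12151,  q_9=1·811+449=1260
→ (12151, 1260).  Check: 12151²=147646801, 93·1260²=147646800, difference 1.

12151 1260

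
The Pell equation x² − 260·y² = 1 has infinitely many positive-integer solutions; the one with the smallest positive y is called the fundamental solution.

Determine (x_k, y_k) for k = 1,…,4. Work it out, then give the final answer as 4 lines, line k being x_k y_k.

129 8
33281 2064
8586369 532504
2215249921 137383968

√260 = [16; 8,32, …], period ℓ=2 (even) → k=1
step 0: (16, 1)  from 16·(1,0) + (0,1)
step 1: (129, 8)  from 8·(16,1) + (1,0)
fundamental: x₁=129, y₁=8  (since 16641 − 260·64 = 1)
k=2:  x_2 = 129·129+260·8·8 = 33281,  y_2 = 129·8+8·129 = 2064
k=3:  x_3 = 129·33281+260·8·2064 = 8586369,  y_3 = 129·2064+8·33281 = 532504
k=4:  x_4 = 129·8586369+260·8·532504 = 2215249921,  y_4 = 129·532504+8·8586369 = 137383968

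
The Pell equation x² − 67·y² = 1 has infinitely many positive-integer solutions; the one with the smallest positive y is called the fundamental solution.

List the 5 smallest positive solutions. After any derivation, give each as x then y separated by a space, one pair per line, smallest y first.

48842 5967
4771081927 582880428
466058366908226 56938091722785
45526445508292066657 5561940551265649512
4447205302565943872414162 543312600752895615207423

√67 = [8; 5,2,1,1,7,1,1,2,5,16, …], period ℓ=10 (even) → k=9
i=0: a=8 ⇒ p=8, q=1
…
i=2: a=2 ⇒ p=90, q=11
i=3: a=1 ⇒ p=131, q=16
i=4: a=1 ⇒ p=221, q=27
i=5: a=7 ⇒ p=1678, q=205
…
i=7: a=1 ⇒ p=3577, q=437
i=8: a=2 ⇒ p=9053, q=1106
i=9: a=5 ⇒ p=48842, q=5967
fundamental: x₁=48842, y₁=5967  (since 2385540964 − 67·35605089 = 1)
n=2: (48842,5967)∘(48842,5967) = (48842·48842+67·5967·5967, 48842·5967+5967·48842) = (4771081927,582880428)
n=3: (4771081927,582880428)∘(48842,5967) = (48842·4771081927+67·5967·582880428, 48842·582880428+5967·4771081927) = (466058366908226,56938091722785)
n=4: (466058366908226,56938091722785)∘(48842,5967) = (48842·466058366908226+67·5967·56938091722785, 48842·56938091722785+5967·466058366908226) = (45526445508292066657,5561940551265649512)
n=5: (45526445508292066657,5561940551265649512)∘(48842,5967) = (48842·45526445508292066657+67·5967·5561940551265649512, 48842·5561940551265649512+5967·45526445508292066657) = (4447205302565943872414162,543312600752895615207423)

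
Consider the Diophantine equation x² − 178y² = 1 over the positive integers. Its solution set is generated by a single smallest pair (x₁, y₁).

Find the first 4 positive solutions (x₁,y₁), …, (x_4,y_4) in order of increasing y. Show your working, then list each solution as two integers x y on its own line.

d=178: √d = [13; 2,1,12,1,2,26] (ℓ=6, even), read p_5/q_5
i=0: a=13 ⇒ p=13, q=1
…
i=4: a=1 ⇒ p=547, q=41
i=5: a=2 ⇒ p=1601, q=120
(x₁, y₁) = (1601, 120);  1601² − 178·120² = 1 ✓
n=2: (1601,120)∘(1601,120) = (1601·1601+178·120·120, 1601·120+120·1601) = (5126401,384240)
n=3: (5126401,384240)∘(1601,120) = (1601·5126401+178·120·384240, 1601·384240+120·5126401) = (16414734401,1230336360)
n=4: (16414734401,1230336360)∘(1601,120) = (1601·16414734401+178·120·1230336360, 1601·1230336360+120·16414734401) = (52559974425601,3939536640480)

1601 120
5126401 384240
16414734401 1230336360
52559974425601 3939536640480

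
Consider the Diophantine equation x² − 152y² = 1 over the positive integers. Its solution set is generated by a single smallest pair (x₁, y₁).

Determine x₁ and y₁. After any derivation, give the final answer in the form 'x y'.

37 3

√152 → a₀=12, period (3,24); ℓ=2 even so k=1
i=0: a=12 ⇒ p=12, q=1
i=1: a=3 ⇒ p=37, q=3
fundamental: x₁=37, y₁=3  (since 1369 − 152·9 = 1)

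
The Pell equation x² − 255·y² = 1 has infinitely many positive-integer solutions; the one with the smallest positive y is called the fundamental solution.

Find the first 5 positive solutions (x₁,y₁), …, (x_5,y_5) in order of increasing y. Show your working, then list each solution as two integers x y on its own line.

d=255: √d = [15; 1,30] (ℓ=2, even), read p_1/q_1
step 0: (15, 1)  from 15·(1,0) + (0,1)
step 1: (16, 1)  from 1·(15,1) + (1,0)
→ (16, 1).  Check: 16²=256, 255·1²=255, difference 1.
k=2:  x_2 = 16·16+255·1·1 = 511,  y_2 = 16·1+1·16 = 32
k=3:  x_3 = 16·511+255·1·32 = 16336,  y_3 = 16·32+1·511 = 1023
k=4:  x_4 = 16·16336+255·1·1023 = 522241,  y_4 = 16·1023+1·16336 = 32704
k=5:  x_5 = 16·522241+255·1·32704 = 16695376,  y_5 = 16·32704+1·522241 = 1045505

16 1
511 32
16336 1023
522241 32704
16695376 1045505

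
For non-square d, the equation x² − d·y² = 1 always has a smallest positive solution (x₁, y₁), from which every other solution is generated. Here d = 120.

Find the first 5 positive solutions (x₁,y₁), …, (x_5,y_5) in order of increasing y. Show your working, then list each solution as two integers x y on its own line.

11 1
241 22
5291 483
116161 10604
2550251 232805

√120 = [10; 1,20, …], period ℓ=2 (even) → k=1
step 0: (10, 1)  from 10·(1,0) + (0,1)
step 1: (11, 1)  from 1·(10,1) + (1,0)
fundamental: x₁=11, y₁=1  (since 121 − 120·1 = 1)
(x_2, y_2) = (11·11 + 120·1·1, 11·1 + 1·11) = (241, 22)
(x_3, y_3) = (11·241 + 120·1·22, 11·22 + 1·241) = (5291, 483)
(x_4, y_4) = (11·5291 + 120·1·483, 11·483 + 1·5291) = (116161, 10604)
(x_5, y_5) = (11·116161 + 120·1·10604, 11·10604 + 1·116161) = (2550251, 232805)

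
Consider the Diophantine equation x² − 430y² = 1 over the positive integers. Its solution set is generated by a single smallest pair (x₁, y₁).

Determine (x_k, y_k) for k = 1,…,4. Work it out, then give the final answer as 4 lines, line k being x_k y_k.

[20; 1,2,1,3,1,…,2,1,40] for √430; ℓ=14 ⇒ convergent index 13
k=0  a_k=20  p_k/q_k = 20/1
…
k=3  a_k=1  p_k/q_k = 83/4
…
k=6  a_k=6  p_k/q_k = 2675/129
k=7  a_k=8  p_k/q_k = 21794/1051
k=8  a_k=6  p_k/q_k = 133439/6435
k=9  a_k=1  p_k/q_k = 155233/7486
k=10  a_k=3  p_k/q_k = 599138/28893
…
k=12  a_k=2  p_k/q_k = 2107880/101651
k=13  a_k=1  p_k/q_k = 2862251/138030
(x₁, y₁) = (2862251, 138030);  2862251² − 430·138030² = 1 ✓
n=2: (2862251,138030)∘(2862251,138030) = (2862251·2862251+430·138030·138030, 2862251·138030+138030·2862251) = (16384961574001,790153011060)
n=3: (16384961574001,790153011060)∘(2862251,138030) = (2862251·16384961574001+430·138030·790153011060, 2862251·790153011060+138030·16384961574001) = (93795745300289010251,4523232492118854090)
n=4: (93795745300289010251,4523232492118854090)∘(2862251,138030) = (2862251·93795745300289010251+430·138030·4523232492118854090, 2862251·4523232492118854090+138030·93795745300289010251) = (536933931562978654798296001,25893253447598574322902120)

2862251 138030
16384961574001 790153011060
93795745300289010251 4523232492118854090
536933931562978654798296001 25893253447598574322902120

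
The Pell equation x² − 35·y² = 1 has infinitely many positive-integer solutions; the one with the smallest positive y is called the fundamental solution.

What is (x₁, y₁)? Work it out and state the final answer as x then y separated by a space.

6 1

√35 = [5; 1,10, …], period ℓ=2 (even) → k=1
step 0: (5, 1)  from 5·(1,0) + (0,1)
step 1: (6, 1)  from 1·(5,1) + (1,0)
(x₁, y₁) = (6, 1);  6² − 35·1² = 1 ✓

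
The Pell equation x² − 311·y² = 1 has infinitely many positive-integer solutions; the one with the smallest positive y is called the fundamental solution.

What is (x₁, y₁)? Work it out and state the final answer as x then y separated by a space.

16883880 957397

d=311: √d = [17; 1,1,1,2,1,…,1,1,34] (ℓ=16, even), read p_15/q_15
i=0: a=17 ⇒ p=17, q=1
i=1: a=1 ⇒ p=18, q=1
…
i=3: a=1 ⇒ p=53, q=3
i=4: a=2 ⇒ p=141, q=8
i=5: a=1 ⇒ p=194, q=11
…
i=7: a=3 ⇒ p=4109, q=233
…
i=11: a=1 ⇒ p=1594239, q=90401
i=12: a=2 ⇒ p=4565134, q=258865
i=13: a=1 ⇒ p=6159373, q=349266
i=14: a=1 ⇒ p=10724507, q=608131
i=15: a=1 ⇒ p=16883880, q=957397
(x₁, y₁) = (16883880, 957397);  16883880² − 311·957397² = 1 ✓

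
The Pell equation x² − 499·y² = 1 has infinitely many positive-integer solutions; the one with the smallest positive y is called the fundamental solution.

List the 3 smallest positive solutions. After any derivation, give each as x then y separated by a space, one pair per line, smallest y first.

[22; 2,1,21,1,2,44] for √499; ℓ=6 ⇒ convergent index 5
step 0: (22, 1)  from 22·(1,0) + (0,1)
step 1: (45, 2)  from 2·(22,1) + (1,0)
…
step 3: (1452, 65)  from 21·(67,3) + (45,2)
step 4: (1519, 68)  from 1·(1452,65) + (67,3)
step 5: (4490, 201)  from 2·(1519,68) + (1452,65)
→ (4490, 201).  Check: 4490²=20160100, 499·201²=20160099, difference 1.
n=2: (4490,201)∘(4490,201) = (4490·4490+499·201·201, 4490·201+201·4490) = (40320199,1804980)
n=3: (40320199,1804980)∘(4490,201) = (4490·40320199+499·201·1804980, 4490·1804980+201·40320199) = (362075382530,16208720199)

4490 201
40320199 1804980
362075382530 16208720199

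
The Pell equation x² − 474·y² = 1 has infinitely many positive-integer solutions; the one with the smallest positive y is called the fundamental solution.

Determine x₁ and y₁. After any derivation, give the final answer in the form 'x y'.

[21; 1,3,2,1,1,…,3,1,42] for √474; ℓ=14 ⇒ convergent index 13
step 0: (21, 1)  from 21·(1,0) + (0,1)
step 1: (22, 1)  from 1·(21,1) + (1,0)
step 2: (87, 4)  from 3·(22,1) + (21,1)
…
step 4: (283, 13)  from 1·(196,9) + (87,4)
…
step 6: (762, 35)  from 1·(479,22) + (283,13)
step 7: (5051, 232)  from 6·(762,35) + (479,22)
step 8: (5813, 267)  from 1·(5051,232) + (762,35)
…
step 10: (16677, 766)  from 1·(10864,499) + (5813,267)
…
step 12: (149331, 6859)  from 3·(44218,2031) + (16677,766)
step 13: (193549, 8890)  from 1·(149331,6859) + (44218,2031)
→ (193549, 8890).  Check: 193549²=37461215401, 474·8890²=37461215400, difference 1.

193549 8890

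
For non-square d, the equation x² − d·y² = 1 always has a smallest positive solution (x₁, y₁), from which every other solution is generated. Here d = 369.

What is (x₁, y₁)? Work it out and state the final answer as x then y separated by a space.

√369 → a₀=19, period (4,1,3,2,7,4,7,2,3,1,4,38); ℓ=12 even so k=11
i=0: a=19 ⇒ p=19, q=1
i=1: a=4 ⇒ p=77, q=4
…
i=3: a=3 ⇒ p=365, q=19
i=4: a=2 ⇒ p=826, q=43
…
i=6: a=4 ⇒ p=25414, q=1323
…
i=8: a=2 ⇒ p=393504, q=20485
…
i=10: a=1 ⇒ p=1758061, q=91521
i=11: a=4 ⇒ p=8396801, q=437120
fundamental: x₁=8396801, y₁=437120  (since 70506267033601 − 369·191073894400 = 1)

8396801 437120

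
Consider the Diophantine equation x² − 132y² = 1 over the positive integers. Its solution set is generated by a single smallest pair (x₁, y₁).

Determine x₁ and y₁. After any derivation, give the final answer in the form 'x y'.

23 2

√132 → a₀=11, period (2,22); ℓ=2 even so k=1
step 0: (11, 1)  from 11·(1,0) + (0,1)
step 1: (23, 2)  from 2·(11,1) + (1,0)
fundamental: x₁=23, y₁=2  (since 529 − 132·4 = 1)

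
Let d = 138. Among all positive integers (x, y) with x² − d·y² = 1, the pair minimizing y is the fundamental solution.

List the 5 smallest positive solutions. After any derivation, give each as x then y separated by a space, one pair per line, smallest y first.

√138 → a₀=11, period (1,2,1,22); ℓ=4 even so k=3
k=0  a_k=11  p_k/q_k = 11/1
k=1  a_k=1  p_k/q_k = 12/1
k=2  a_k=2  p_k/q_k = 35/3
k=3  a_k=1  p_k/q_k = 47/4
→ (47, 4).  Check: 47²=2209, 138·4²=2208, difference 1.
k=2:  x_2 = 47·47+138·4·4 = 4417,  y_2 = 47·4+4·47 = 376
k=3:  x_3 = 47·4417+138·4·376 = 415151,  y_3 = 47·376+4·4417 = 35340
k=4:  x_4 = 47·415151+138·4·35340 = 39019777,  y_4 = 47·35340+4·415151 = 3321584
k=5:  x_5 = 47·39019777+138·4·3321584 = 3667443887,  y_5 = 47·3321584+4·39019777 = 312193556

47 4
4417 376
415151 35340
39019777 3321584
3667443887 312193556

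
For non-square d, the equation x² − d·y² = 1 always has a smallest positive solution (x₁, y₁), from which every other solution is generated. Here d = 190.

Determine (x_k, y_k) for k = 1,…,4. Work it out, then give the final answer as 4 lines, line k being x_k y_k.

√190 → a₀=13, period (1,3,1,1,1,…,3,1,26); ℓ=14 even so k=13
k=0  a_k=13  p_k/q_k = 13/1
k=1  a_k=1  p_k/q_k = 14/1
k=2  a_k=3  p_k/q_k = 55/4
…
k=4  a_k=1  p_k/q_k = 124/9
k=5  a_k=1  p_k/q_k = 193/14
…
k=7  a_k=2  p_k/q_k = 1213/88
…
k=9  a_k=1  p_k/q_k = 4149/301
…
k=12  a_k=3  p_k/q_k = 40787/2959
k=13  a_k=1  p_k/q_k = 52021/3774
fundamental: x₁=52021, y₁=3774  (since 2706184441 − 190·14243076 = 1)
(52021+3774√190)^2 = 5412368881 + 392654508√190
(52021+3774√190)^3 = 563113683064981 + 40852560317562√190
(52021+3774√190)^4 = 58587473808034384321 + 4250382080167131096√190

52021 3774
5412368881 392654508
563113683064981 40852560317562
58587473808034384321 4250382080167131096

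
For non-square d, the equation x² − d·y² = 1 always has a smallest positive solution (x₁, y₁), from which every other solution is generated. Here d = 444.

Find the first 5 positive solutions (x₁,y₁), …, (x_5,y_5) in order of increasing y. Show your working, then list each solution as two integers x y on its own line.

295 14
174049 8260
102688615 4873386
60586108801 2875289480
35745701503975 1696415919814

√444 → a₀=21, period (14,42); ℓ=2 even so k=1
k=0  a_k=21  p_k/q_k = 21/1
k=1  a_k=14  p_k/q_k = 295/14
→ (295, 14).  Check: 295²=87025, 444·14²=87024, difference 1.
n=2: (295,14)∘(295,14) = (295·295+444·14·14, 295·14+14·295) = (174049,8260)
n=3: (174049,8260)∘(295,14) = (295·174049+444·14·8260, 295·8260+14·174049) = (102688615,4873386)
n=4: (102688615,4873386)∘(295,14) = (295·102688615+444·14·4873386, 295·4873386+14·102688615) = (60586108801,2875289480)
n=5: (60586108801,2875289480)∘(295,14) = (295·60586108801+444·14·2875289480, 295·2875289480+14·60586108801) = (35745701503975,1696415919814)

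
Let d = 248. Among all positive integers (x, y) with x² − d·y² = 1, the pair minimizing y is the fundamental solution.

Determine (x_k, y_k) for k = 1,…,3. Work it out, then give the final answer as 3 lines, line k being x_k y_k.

[15; 1,2,1,30] for √248; ℓ=4 ⇒ convergent index 3
a_0=15:  p_0=15·1+0=15,  q_0=15·0+1=1
a_1=1:  p_1=1·15+1=16,  q_1=1·1+0=1
a_2=2:  p_2=2·16+15=47,  q_2=2·1+1=3
a_3=1:  p_3=1·47+16=63,  q_3=1·3+1=4
→ (63, 4).  Check: 63²=3969, 248·4²=3968, difference 1.
(x_2, y_2) = (63·63 + 248·4·4, 63·4 + 4·63) = (7937, 504)
(x_3, y_3) = (63·7937 + 248·4·504, 63·504 + 4·7937) = (999999, 63500)

63 4
7937 504
999999 63500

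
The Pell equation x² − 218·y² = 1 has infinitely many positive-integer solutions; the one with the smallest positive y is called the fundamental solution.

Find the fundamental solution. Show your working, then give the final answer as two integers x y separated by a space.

126003 8534

√218 → a₀=14, period (1,3,3,1,28); ℓ=5 odd so k=9
k=0  a_k=14  p_k/q_k = 14/1
…
k=2  a_k=3  p_k/q_k = 59/4
k=3  a_k=3  p_k/q_k = 192/13
k=4  a_k=1  p_k/q_k = 251/17
k=5  a_k=28  p_k/q_k = 7220/489
…
k=7  a_k=3  p_k/q_k = 29633/2007
k=8  a_k=3  p_k/q_k = 96370/6527
k=9  a_k=1  p_k/q_k = 126003/8534
(x₁, y₁) = (126003, 8534);  126003² − 218·8534² = 1 ✓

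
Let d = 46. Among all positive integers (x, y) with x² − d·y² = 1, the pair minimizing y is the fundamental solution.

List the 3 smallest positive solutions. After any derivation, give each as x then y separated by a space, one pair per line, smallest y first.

24335 3588
1184384449 174627960
57643991108495 8499142809612

d=46: √d = [6; 1,3,1,1,2,6,2,1,1,3,1,12] (ℓ=12, even), read p_11/q_11
step 0: (6, 1)  from 6·(1,0) + (0,1)
step 1: (7, 1)  from 1·(6,1) + (1,0)
step 2: (27, 4)  from 3·(7,1) + (6,1)
step 3: (34, 5)  from 1·(27,4) + (7,1)
…
step 5: (156, 23)  from 2·(61,9) + (34,5)
…
step 8: (3147, 464)  from 1·(2150,317) + (997,147)
step 9: (5297, 781)  from 1·(3147,464) + (2150,317)
step 10: (19038, 2807)  from 3·(5297,781) + (3147,464)
step 11: (24335, 3588)  from 1·(19038,2807) + (5297,781)
(x₁, y₁) = (24335, 3588);  24335² − 46·3588² = 1 ✓
(x_2, y_2) = (24335·24335 + 46·3588·3588, 24335·3588 + 3588·24335) = (1184384449, 174627960)
(x_3, y_3) = (24335·1184384449 + 46·3588·174627960, 24335·174627960 + 3588·1184384449) = (57643991108495, 8499142809612)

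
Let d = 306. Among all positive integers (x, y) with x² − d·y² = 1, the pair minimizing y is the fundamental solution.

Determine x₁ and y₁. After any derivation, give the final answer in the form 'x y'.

35 2

[17; 2,34] for √306; ℓ=2 ⇒ convergent index 1
k=0  a_k=17  p_k/q_k = 17/1
k=1  a_k=2  p_k/q_k = 35/2
fundamental: x₁=35, y₁=2  (since 1225 − 306·4 = 1)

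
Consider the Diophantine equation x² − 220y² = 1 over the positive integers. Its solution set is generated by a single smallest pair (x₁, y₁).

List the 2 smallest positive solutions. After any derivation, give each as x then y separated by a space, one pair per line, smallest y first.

89 6
15841 1068

√220 → a₀=14, period (1,4,1,28); ℓ=4 even so k=3
i=0: a=14 ⇒ p=14, q=1
…
i=2: a=4 ⇒ p=74, q=5
i=3: a=1 ⇒ p=89, q=6
fundamental: x₁=89, y₁=6  (since 7921 − 220·36 = 1)
k=2:  x_2 = 89·89+220·6·6 = 15841,  y_2 = 89·6+6·89 = 1068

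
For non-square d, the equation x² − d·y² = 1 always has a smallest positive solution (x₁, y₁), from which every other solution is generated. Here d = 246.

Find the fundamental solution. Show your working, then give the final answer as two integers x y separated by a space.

88805 5662

√246 = [15; 1,2,5,1,14,1,5,2,1,30, …], period ℓ=10 (even) → k=9
a_0=15:  p_0=15·1+0=15,  q_0=15·0+1=1
a_1=1:  p_1=1·15+1=16,  q_1=1·1+0=1
a_2=2:  p_2=2·16+15=47,  q_2=2·1+1=3
a_3=5:  p_3=5·47+16=251,  q_3=5·3+1=16
a_4=1:  p_4=1·251+47=298,  q_4=1·16+3=19
a_5=14:  p_5=14·298+251=4423,  q_5=14·19+16=282
a_6=1:  p_6=1·4423+298=4721,  q_6=1·282+19=301
a_7=5:  p_7=5·4721+4423=28028,  q_7=5·301+282=1787
a_8=2:  p_8=2·28028+4721=60777,  q_8=2·1787+301=3875
a_9=1:  p_9=1·60777+28028=88805,  q_9=1·3875+1787=5662
→ (88805, 5662).  Check: 88805²=7886328025, 246·5662²=7886328024, difference 1.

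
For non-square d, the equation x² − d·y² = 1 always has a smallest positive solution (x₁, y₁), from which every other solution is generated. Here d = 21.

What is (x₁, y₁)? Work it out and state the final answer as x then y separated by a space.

√21 → a₀=4, period (1,1,2,1,1,8); ℓ=6 even so k=5
k=0  a_k=4  p_k/q_k = 4/1
k=1  a_k=1  p_k/q_k = 5/1
k=2  a_k=1  p_k/q_k = 9/2
k=3  a_k=2  p_k/q_k = 23/5
k=4  a_k=1  p_k/q_k = 32/7
k=5  a_k=1  p_k/q_k = 55/12
→ (55, 12).  Check: 55²=3025, 21·12²=3024, difference 1.

55 12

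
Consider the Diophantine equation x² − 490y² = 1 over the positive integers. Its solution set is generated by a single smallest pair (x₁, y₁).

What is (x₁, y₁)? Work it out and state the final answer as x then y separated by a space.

[22; 7,2,1,4,4,4,1,2,7,44] for √490; ℓ=10 ⇒ convergent index 9
k=0  a_k=22  p_k/q_k = 22/1
k=1  a_k=7  p_k/q_k = 155/7
k=2  a_k=2  p_k/q_k = 332/15
k=3  a_k=1  p_k/q_k = 487/22
…
k=6  a_k=4  p_k/q_k = 40708/1839
k=7  a_k=1  p_k/q_k = 50315/2273
k=8  a_k=2  p_k/q_k = 141338/6385
k=9  a_k=7  p_k/q_k = 1039681/46968
(x₁, y₁) = (1039681, 46968);  1039681² − 490·46968² = 1 ✓

1039681 46968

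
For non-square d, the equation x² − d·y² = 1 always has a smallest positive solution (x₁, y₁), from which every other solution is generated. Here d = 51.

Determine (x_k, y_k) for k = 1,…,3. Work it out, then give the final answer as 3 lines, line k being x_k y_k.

√51 → a₀=7, period (7,14); ℓ=2 even so k=1
step 0: (7, 1)  from 7·(1,0) + (0,1)
step 1: (50, 7)  from 7·(7,1) + (1,0)
(x₁, y₁) = (50, 7);  50² − 51·7² = 1 ✓
(x_2, y_2) = (50·50 + 51·7·7, 50·7 + 7·50) = (4999, 700)
(x_3, y_3) = (50·4999 + 51·7·700, 50·700 + 7·4999) = (499850, 69993)

50 7
4999 700
499850 69993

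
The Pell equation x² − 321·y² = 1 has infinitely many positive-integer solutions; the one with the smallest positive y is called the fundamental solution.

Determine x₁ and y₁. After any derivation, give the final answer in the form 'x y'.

215 12

[17; 1,10,1,34] for √321; ℓ=4 ⇒ convergent index 3
a_0=17:  p_0=17·1+0=17,  q_0=17·0+1=1
…
a_2=10:  p_2=10·18+17=197,  q_2=10·1+1=11
a_3=1:  p_3=1·197+18=215,  q_3=1·11+1=12
fundamental: x₁=215, y₁=12  (since 46225 − 321·144 = 1)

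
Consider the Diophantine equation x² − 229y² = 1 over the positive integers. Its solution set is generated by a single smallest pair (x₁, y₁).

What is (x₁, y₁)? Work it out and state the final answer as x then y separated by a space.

√229 → a₀=15, period (7,1,1,7,30); ℓ=5 odd so k=9
i=0: a=15 ⇒ p=15, q=1
…
i=4: a=7 ⇒ p=1710, q=113
…
i=8: a=1 ⇒ p=776325, q=51301
i=9: a=7 ⇒ p=5848201, q=386460
(x₁, y₁) = (5848201, 386460);  5848201² − 229·386460² = 1 ✓

5848201 386460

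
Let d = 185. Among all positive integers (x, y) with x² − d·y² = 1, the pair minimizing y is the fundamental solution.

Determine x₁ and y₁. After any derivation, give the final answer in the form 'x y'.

9249 680

√185 → a₀=13, period (1,1,1,1,26); ℓ=5 odd so k=9
a_0=13:  p_0=13·1+0=13,  q_0=13·0+1=1
a_1=1:  p_1=1·13+1=14,  q_1=1·1+0=1
…
a_3=1:  p_3=1·27+14=41,  q_3=1·2+1=3
a_4=1:  p_4=1·41+27=68,  q_4=1·3+2=5
a_5=26:  p_5=26·68+41=1809,  q_5=26·5+3=133
…
a_8=1:  p_8=1·3686+1877=5563,  q_8=1·271+138=409
a_9=1:  p_9=1·5563+3686=9249,  q_9=1·409+271=680
→ (9249, 680).  Check: 9249²=85544001, 185·680²=85544000, difference 1.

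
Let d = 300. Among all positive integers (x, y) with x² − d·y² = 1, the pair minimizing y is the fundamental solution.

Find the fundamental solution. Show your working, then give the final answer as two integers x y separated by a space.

1351 78

[17; 3,8,3,34] for √300; ℓ=4 ⇒ convergent index 3
i=0: a=17 ⇒ p=17, q=1
…
i=2: a=8 ⇒ p=433, q=25
i=3: a=3 ⇒ p=1351, q=78
(x₁, y₁) = (1351, 78);  1351² − 300·78² = 1 ✓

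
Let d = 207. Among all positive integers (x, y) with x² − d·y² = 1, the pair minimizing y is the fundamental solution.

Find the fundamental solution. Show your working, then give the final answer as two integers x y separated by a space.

1151 80

√207 = [14; 2,1,1,2,1,1,2,28, …], period ℓ=8 (even) → k=7
k=0  a_k=14  p_k/q_k = 14/1
k=1  a_k=2  p_k/q_k = 29/2
k=2  a_k=1  p_k/q_k = 43/3
k=3  a_k=1  p_k/q_k = 72/5
…
k=5  a_k=1  p_k/q_k = 259/18
k=6  a_k=1  p_k/q_k = 446/31
k=7  a_k=2  p_k/q_k = 1151/80
fundamental: x₁=1151, y₁=80  (since 1324801 − 207·6400 = 1)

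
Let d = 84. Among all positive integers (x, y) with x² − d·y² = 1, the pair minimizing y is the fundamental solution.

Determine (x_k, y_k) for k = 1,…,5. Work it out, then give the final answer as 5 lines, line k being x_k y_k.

55 6
6049 660
665335 72594
73180801 7984680
8049222775 878242206

√84 = [9; 6,18, …], period ℓ=2 (even) → k=1
a_0=9:  p_0=9·1+0=9,  q_0=9·0+1=1
a_1=6:  p_1=6·9+1=55,  q_1=6·1+0=6
fundamental: x₁=55, y₁=6  (since 3025 − 84·36 = 1)
n=2: (55,6)∘(55,6) = (55·55+84·6·6, 55·6+6·55) = (6049,660)
n=3: (6049,660)∘(55,6) = (55·6049+84·6·660, 55·660+6·6049) = (665335,72594)
n=4: (665335,72594)∘(55,6) = (55·665335+84·6·72594, 55·72594+6·665335) = (73180801,7984680)
n=5: (73180801,7984680)∘(55,6) = (55·73180801+84·6·7984680, 55·7984680+6·73180801) = (8049222775,878242206)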